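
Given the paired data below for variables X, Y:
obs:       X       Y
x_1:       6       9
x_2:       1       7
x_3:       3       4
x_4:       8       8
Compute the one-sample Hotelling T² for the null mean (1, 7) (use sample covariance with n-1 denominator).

Step 1 — sample mean vector:
  mean(X) = (6 + 1 + 3 + 8) / 4 = 18/4 = 4.5
  mean(Y) = (9 + 7 + 4 + 8) / 4 = 28/4 = 7
  x̄ = (4.5, 7),  deviation x̄ - mu_0 = (4.5, 7) - (1, 7) = (3.5, 0).

Step 2 — sample covariance matrix, S[i,j] = (1/(n-1)) · Σ_k (x_{k,i} - mean_i) · (x_{k,j} - mean_j), divisor n-1 = 3:
  S[X,X] = ((1.5)·(1.5) + (-3.5)·(-3.5) + (-1.5)·(-1.5) + (3.5)·(3.5)) / 3 = 29/3 = 9.6667
  S[X,Y] = ((1.5)·(2) + (-3.5)·(0) + (-1.5)·(-3) + (3.5)·(1)) / 3 = 11/3 = 3.6667
  S[Y,Y] = ((2)·(2) + (0)·(0) + (-3)·(-3) + (1)·(1)) / 3 = 14/3 = 4.6667
  S = [[9.6667, 3.6667],
 [3.6667, 4.6667]].

Step 3 — invert S. det(S) = 9.6667·4.6667 - (3.6667)² = 31.6667.
  S^{-1} = (1/det) · [[d, -b], [-b, a]] = [[0.1474, -0.1158],
 [-0.1158, 0.3053]].

Step 4 — quadratic form (x̄ - mu_0)^T · S^{-1} · (x̄ - mu_0):
  S^{-1} · (x̄ - mu_0) = (0.5158, -0.4053),
  (x̄ - mu_0)^T · [...] = (3.5)·(0.5158) + (0)·(-0.4053) = 1.8053.

Step 5 — scale by n: T² = 4 · 1.8053 = 7.2211.

T² ≈ 7.2211


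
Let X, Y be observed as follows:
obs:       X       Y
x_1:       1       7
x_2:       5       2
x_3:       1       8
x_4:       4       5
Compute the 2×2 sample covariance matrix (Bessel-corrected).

Step 1 — column means:
  mean(X) = (1 + 5 + 1 + 4) / 4 = 11/4 = 2.75
  mean(Y) = (7 + 2 + 8 + 5) / 4 = 22/4 = 5.5

Step 2 — sample covariance S[i,j] = (1/(n-1)) · Σ_k (x_{k,i} - mean_i) · (x_{k,j} - mean_j), with n-1 = 3.
  S[X,X] = ((-1.75)·(-1.75) + (2.25)·(2.25) + (-1.75)·(-1.75) + (1.25)·(1.25)) / 3 = 12.75/3 = 4.25
  S[X,Y] = ((-1.75)·(1.5) + (2.25)·(-3.5) + (-1.75)·(2.5) + (1.25)·(-0.5)) / 3 = -15.5/3 = -5.1667
  S[Y,Y] = ((1.5)·(1.5) + (-3.5)·(-3.5) + (2.5)·(2.5) + (-0.5)·(-0.5)) / 3 = 21/3 = 7

S is symmetric (S[j,i] = S[i,j]). Assembling:

S = [[4.25, -5.1667],
 [-5.1667, 7]]


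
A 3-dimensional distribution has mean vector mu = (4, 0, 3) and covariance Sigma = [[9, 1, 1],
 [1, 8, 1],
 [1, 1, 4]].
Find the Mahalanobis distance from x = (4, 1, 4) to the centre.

Step 1 — centre the observation: (x - mu) = (0, 1, 1).

Step 2 — invert Sigma (cofactor / det for 3×3, or solve directly):
  Sigma^{-1} = [[0.1152, -0.0112, -0.026],
 [-0.0112, 0.1301, -0.0297],
 [-0.026, -0.0297, 0.2639]].

Step 3 — form the quadratic (x - mu)^T · Sigma^{-1} · (x - mu):
  Sigma^{-1} · (x - mu) = (-0.0372, 0.1004, 0.2342).
  (x - mu)^T · [Sigma^{-1} · (x - mu)] = (0)·(-0.0372) + (1)·(0.1004) + (1)·(0.2342) = 0.3346.

Step 4 — take square root: d = √(0.3346) ≈ 0.5784.

d(x, mu) = √(0.3346) ≈ 0.5784


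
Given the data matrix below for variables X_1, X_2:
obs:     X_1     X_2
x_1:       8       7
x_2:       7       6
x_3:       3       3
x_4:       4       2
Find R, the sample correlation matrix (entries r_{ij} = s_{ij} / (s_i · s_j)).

Step 1 — column means:
  mean(X_1) = (8 + 7 + 3 + 4) / 4 = 22/4 = 5.5
  mean(X_2) = (7 + 6 + 3 + 2) / 4 = 18/4 = 4.5

Step 2 — sample variances and covariances s[i,j] = (1/(n-1)) · Σ_k (x_{k,i} - mean_i) · (x_{k,j} - mean_j), with n-1 = 3:
  s[X_1,X_1] = ((2.5)·(2.5) + (1.5)·(1.5) + (-2.5)·(-2.5) + (-1.5)·(-1.5)) / 3 = 17/3 = 5.6667
  s[X_1,X_2] = ((2.5)·(2.5) + (1.5)·(1.5) + (-2.5)·(-1.5) + (-1.5)·(-2.5)) / 3 = 16/3 = 5.3333
  s[X_2,X_2] = ((2.5)·(2.5) + (1.5)·(1.5) + (-1.5)·(-1.5) + (-2.5)·(-2.5)) / 3 = 17/3 = 5.6667
  Sample standard deviations s_i = √(s[i,i]):
  s(X_1) = √(5.6667) = 2.3805
  s(X_2) = √(5.6667) = 2.3805

Step 3 — r_{ij} = s_{ij} / (s_i · s_j):
  r[X_1,X_1] = 1 (diagonal).
  r[X_1,X_2] = 5.3333 / (2.3805 · 2.3805) = 5.3333 / 5.6667 = 0.9412
  r[X_2,X_2] = 1 (diagonal).

R is symmetric with unit diagonal. Assembling:

R = [[1, 0.9412],
 [0.9412, 1]]


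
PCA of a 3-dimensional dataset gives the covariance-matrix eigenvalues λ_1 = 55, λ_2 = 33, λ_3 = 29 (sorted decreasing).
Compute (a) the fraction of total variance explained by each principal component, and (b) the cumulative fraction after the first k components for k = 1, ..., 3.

Step 1 — total variance = trace(Sigma) = Σ λ_i = 55 + 33 + 29 = 117.

Step 2 — fraction explained by component i = λ_i / Σ λ:
  PC1: 55/117 = 0.4701
  PC2: 33/117 = 0.2821
  PC3: 29/117 = 0.2479

Step 3 — cumulative fraction after k components = (λ_1 + ... + λ_k) / Σ λ:
  k = 1: 55/117 = 0.4701
  k = 2: (55 + 33)/117 = 88/117 = 0.7521
  k = 3: (55 + 33 + 29)/117 = 117/117 = 1

Summary (fraction, with percent):

explained: PC1 0.4701 (47.01%), PC2 0.2821 (28.21%), PC3 0.2479 (24.79%);  cumulative: 0.4701, 0.7521, 1


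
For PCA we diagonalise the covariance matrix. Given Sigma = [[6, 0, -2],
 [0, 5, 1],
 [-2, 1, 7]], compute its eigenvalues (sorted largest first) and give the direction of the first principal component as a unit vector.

Step 1 — characteristic polynomial p(λ) = det(λI - Sigma) = λ³ - tr·λ² + c_1·λ - det, where tr = trace, c_1 = sum of the principal 2×2 minors, det = det(Sigma):
  tr = 6 + 5 + 7 = 18,
  c_1 = (6·5 - (0)²) + (6·7 - (-2)²) + (5·7 - (1)²) = 30 + 38 + 34 = 102,
  det = 6·(5·7 - (1)²) - (0)·((0)·7 - (1)·(-2)) + (-2)·((0)·(1) - 5·(-2)) = 6·(34) - (0)·(2) + (-2)·(10) = 184.
  So p(λ) = λ³ - 18λ² + 102λ - 184.
Step 2 — look for an integer root (rational root theorem: any rational root is an integer divisor of 184). Testing λ = 4:
  p(4) = 64 - 288 + 408 - 184 = 0  ✓
  Dividing out (λ - 4): p(λ) = (λ - 4)(λ² - 14λ + 46).
Step 3 — remaining eigenvalues from the quadratic λ² - 14λ + 46 = 0:
  Δ = 14² - 4·46 = 196 - 184 = 12,  λ = (14 ± √12)/2 = (14 ± 3.4641)/2 ≈ 8.7321 or 5.2679.
  Sorted: λ_1 = 8.7321,  λ_2 = 5.2679,  λ_3 = 4  (check: sum = 18 = tr ✓).

Step 4 — unit eigenvector for λ_1 ≈ 8.7321: v spans the null space of (Sigma - λ_1 I), whose rows are
  r_1 = (-2.7321, 0, -2),  r_2 = (0, -3.7321, 1),  r_3 = (-2, 1, -1.7321).
  v is orthogonal to every row, so take v ∝ r_1 × r_2 = ((0)·(1) - (-2)·(-3.7321), (-2)·(0) - (-2.7321)·(1), (-2.7321)·(-3.7321) - (0)·(0)) ≈ (-7.4641, 2.7321, 10.1962).
  Rescale (multiply by -1 so the first nonzero entry is positive): u = (7.4641, -2.7321, -10.1962).
  ||u|| = √((7.4641)² + (-2.7321)² + (-10.1962)²) = √(167.1384) ≈ 12.9282,  v_1 = u/||u|| ≈ (0.5774, -0.2113, -0.7887) (||v_1|| = 1).

λ_1 = 8.7321,  λ_2 = 5.2679,  λ_3 = 4;  v_1 ≈ (0.5774, -0.2113, -0.7887)


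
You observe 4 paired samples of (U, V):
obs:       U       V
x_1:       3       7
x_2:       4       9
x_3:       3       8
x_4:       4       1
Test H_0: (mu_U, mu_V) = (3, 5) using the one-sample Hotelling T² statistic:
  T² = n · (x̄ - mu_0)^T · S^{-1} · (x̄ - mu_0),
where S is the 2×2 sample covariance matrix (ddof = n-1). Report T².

Step 1 — sample mean vector:
  mean(U) = (3 + 4 + 3 + 4) / 4 = 14/4 = 3.5
  mean(V) = (7 + 9 + 8 + 1) / 4 = 25/4 = 6.25
  x̄ = (3.5, 6.25),  deviation x̄ - mu_0 = (3.5, 6.25) - (3, 5) = (0.5, 1.25).

Step 2 — sample covariance matrix, S[i,j] = (1/(n-1)) · Σ_k (x_{k,i} - mean_i) · (x_{k,j} - mean_j), divisor n-1 = 3:
  S[U,U] = ((-0.5)·(-0.5) + (0.5)·(0.5) + (-0.5)·(-0.5) + (0.5)·(0.5)) / 3 = 1/3 = 0.3333
  S[U,V] = ((-0.5)·(0.75) + (0.5)·(2.75) + (-0.5)·(1.75) + (0.5)·(-5.25)) / 3 = -2.5/3 = -0.8333
  S[V,V] = ((0.75)·(0.75) + (2.75)·(2.75) + (1.75)·(1.75) + (-5.25)·(-5.25)) / 3 = 38.75/3 = 12.9167
  S = [[0.3333, -0.8333],
 [-0.8333, 12.9167]].

Step 3 — invert S. det(S) = 0.3333·12.9167 - (-0.8333)² = 3.6111.
  S^{-1} = (1/det) · [[d, -b], [-b, a]] = [[3.5769, 0.2308],
 [0.2308, 0.0923]].

Step 4 — quadratic form (x̄ - mu_0)^T · S^{-1} · (x̄ - mu_0):
  S^{-1} · (x̄ - mu_0) = (2.0769, 0.2308),
  (x̄ - mu_0)^T · [...] = (0.5)·(2.0769) + (1.25)·(0.2308) = 1.3269.

Step 5 — scale by n: T² = 4 · 1.3269 = 5.3077.

T² ≈ 5.3077


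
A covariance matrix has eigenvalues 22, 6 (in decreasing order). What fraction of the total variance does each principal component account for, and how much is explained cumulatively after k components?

Step 1 — total variance = trace(Sigma) = Σ λ_i = 22 + 6 = 28.

Step 2 — fraction explained by component i = λ_i / Σ λ:
  PC1: 22/28 = 0.7857
  PC2: 6/28 = 0.2143

Step 3 — cumulative fraction after k components = (λ_1 + ... + λ_k) / Σ λ:
  k = 1: 22/28 = 0.7857
  k = 2: (22 + 6)/28 = 28/28 = 1

Summary (fraction, with percent):

explained: PC1 0.7857 (78.57%), PC2 0.2143 (21.43%);  cumulative: 0.7857, 1


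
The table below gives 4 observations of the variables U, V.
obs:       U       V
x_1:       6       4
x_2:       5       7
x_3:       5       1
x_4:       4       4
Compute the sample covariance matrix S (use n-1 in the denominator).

Step 1 — column means:
  mean(U) = (6 + 5 + 5 + 4) / 4 = 20/4 = 5
  mean(V) = (4 + 7 + 1 + 4) / 4 = 16/4 = 4

Step 2 — sample covariance S[i,j] = (1/(n-1)) · Σ_k (x_{k,i} - mean_i) · (x_{k,j} - mean_j), with n-1 = 3.
  S[U,U] = ((1)·(1) + (0)·(0) + (0)·(0) + (-1)·(-1)) / 3 = 2/3 = 0.6667
  S[U,V] = ((1)·(0) + (0)·(3) + (0)·(-3) + (-1)·(0)) / 3 = 0/3 = 0
  S[V,V] = ((0)·(0) + (3)·(3) + (-3)·(-3) + (0)·(0)) / 3 = 18/3 = 6

S is symmetric (S[j,i] = S[i,j]). Assembling:

S = [[0.6667, 0],
 [0, 6]]


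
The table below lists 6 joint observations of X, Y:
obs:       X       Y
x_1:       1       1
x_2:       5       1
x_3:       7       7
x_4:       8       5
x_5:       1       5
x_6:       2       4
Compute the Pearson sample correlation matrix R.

Step 1 — column means:
  mean(X) = (1 + 5 + 7 + 8 + 1 + 2) / 6 = 24/6 = 4
  mean(Y) = (1 + 1 + 7 + 5 + 5 + 4) / 6 = 23/6 = 3.8333

Step 2 — sample variances and covariances s[i,j] = (1/(n-1)) · Σ_k (x_{k,i} - mean_i) · (x_{k,j} - mean_j), with n-1 = 5:
  s[X,X] = ((-3)·(-3) + (1)·(1) + (3)·(3) + (4)·(4) + (-3)·(-3) + (-2)·(-2)) / 5 = 48/5 = 9.6
  s[X,Y] = ((-3)·(-2.8333) + (1)·(-2.8333) + (3)·(3.1667) + (4)·(1.1667) + (-3)·(1.1667) + (-2)·(0.1667)) / 5 = 16/5 = 3.2
  s[Y,Y] = ((-2.8333)·(-2.8333) + (-2.8333)·(-2.8333) + (3.1667)·(3.1667) + (1.1667)·(1.1667) + (1.1667)·(1.1667) + (0.1667)·(0.1667)) / 5 = 28.8333/5 = 5.7667
  Sample standard deviations s_i = √(s[i,i]):
  s(X) = √(9.6) = 3.0984
  s(Y) = √(5.7667) = 2.4014

Step 3 — r_{ij} = s_{ij} / (s_i · s_j):
  r[X,X] = 1 (diagonal).
  r[X,Y] = 3.2 / (3.0984 · 2.4014) = 3.2 / 7.4404 = 0.4301
  r[Y,Y] = 1 (diagonal).

R is symmetric with unit diagonal. Assembling:

R = [[1, 0.4301],
 [0.4301, 1]]


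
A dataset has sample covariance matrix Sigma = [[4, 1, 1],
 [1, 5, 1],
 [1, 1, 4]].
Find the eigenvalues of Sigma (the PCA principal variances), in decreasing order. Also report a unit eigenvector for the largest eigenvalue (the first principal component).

Step 1 — characteristic polynomial p(λ) = det(λI - Sigma) = λ³ - tr·λ² + c_1·λ - det, where tr = trace, c_1 = sum of the principal 2×2 minors, det = det(Sigma):
  tr = 4 + 5 + 4 = 13,
  c_1 = (4·5 - (1)²) + (4·4 - (1)²) + (5·4 - (1)²) = 19 + 15 + 19 = 53,
  det = 4·(5·4 - (1)²) - (1)·((1)·4 - (1)·(1)) + (1)·((1)·(1) - 5·(1)) = 4·(19) - (1)·(3) + (1)·(-4) = 69.
  So p(λ) = λ³ - 13λ² + 53λ - 69.
Step 2 — look for an integer root (rational root theorem: any rational root is an integer divisor of 69). Testing λ = 3:
  p(3) = 27 - 117 + 159 - 69 = 0  ✓
  Dividing out (λ - 3): p(λ) = (λ - 3)(λ² - 10λ + 23).
Step 3 — remaining eigenvalues from the quadratic λ² - 10λ + 23 = 0:
  Δ = 10² - 4·23 = 100 - 92 = 8,  λ = (10 ± √8)/2 = (10 ± 2.8284)/2 ≈ 6.4142 or 3.5858.
  Sorted: λ_1 = 6.4142,  λ_2 = 3.5858,  λ_3 = 3  (check: sum = 13 = tr ✓).

Step 4 — unit eigenvector for λ_1 ≈ 6.4142: v spans the null space of (Sigma - λ_1 I), whose rows are
  r_1 = (-2.4142, 1, 1),  r_2 = (1, -1.4142, 1),  r_3 = (1, 1, -2.4142).
  v is orthogonal to every row, so take v ∝ r_1 × r_2 = ((1)·(1) - (1)·(-1.4142), (1)·(1) - (-2.4142)·(1), (-2.4142)·(-1.4142) - (1)·(1)) ≈ (2.4142, 3.4142, 2.4142).
  Let u = (2.4142, 3.4142, 2.4142).
  ||u|| = √((2.4142)² + (3.4142)² + (2.4142)²) = √(23.3137) ≈ 4.8284,  v_1 = u/||u|| ≈ (0.5, 0.7071, 0.5) (||v_1|| = 1).

λ_1 = 6.4142,  λ_2 = 3.5858,  λ_3 = 3;  v_1 ≈ (0.5, 0.7071, 0.5)


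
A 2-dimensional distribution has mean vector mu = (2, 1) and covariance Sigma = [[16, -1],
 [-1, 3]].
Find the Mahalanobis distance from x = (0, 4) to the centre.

Step 1 — centre the observation: (x - mu) = (-2, 3).

Step 2 — invert Sigma. det(Sigma) = 16·3 - (-1)² = 47.
  Sigma^{-1} = (1/det) · [[d, -b], [-b, a]] = [[0.0638, 0.0213],
 [0.0213, 0.3404]].

Step 3 — form the quadratic (x - mu)^T · Sigma^{-1} · (x - mu):
  Sigma^{-1} · (x - mu) = (-0.0638, 0.9787).
  (x - mu)^T · [Sigma^{-1} · (x - mu)] = (-2)·(-0.0638) + (3)·(0.9787) = 3.0638.

Step 4 — take square root: d = √(3.0638) ≈ 1.7504.

d(x, mu) = √(3.0638) ≈ 1.7504


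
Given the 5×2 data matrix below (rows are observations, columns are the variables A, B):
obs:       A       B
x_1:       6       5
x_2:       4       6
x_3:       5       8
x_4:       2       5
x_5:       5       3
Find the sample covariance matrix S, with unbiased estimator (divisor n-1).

Step 1 — column means:
  mean(A) = (6 + 4 + 5 + 2 + 5) / 5 = 22/5 = 4.4
  mean(B) = (5 + 6 + 8 + 5 + 3) / 5 = 27/5 = 5.4

Step 2 — sample covariance S[i,j] = (1/(n-1)) · Σ_k (x_{k,i} - mean_i) · (x_{k,j} - mean_j), with n-1 = 4.
  S[A,A] = ((1.6)·(1.6) + (-0.4)·(-0.4) + (0.6)·(0.6) + (-2.4)·(-2.4) + (0.6)·(0.6)) / 4 = 9.2/4 = 2.3
  S[A,B] = ((1.6)·(-0.4) + (-0.4)·(0.6) + (0.6)·(2.6) + (-2.4)·(-0.4) + (0.6)·(-2.4)) / 4 = 0.2/4 = 0.05
  S[B,B] = ((-0.4)·(-0.4) + (0.6)·(0.6) + (2.6)·(2.6) + (-0.4)·(-0.4) + (-2.4)·(-2.4)) / 4 = 13.2/4 = 3.3

S is symmetric (S[j,i] = S[i,j]). Assembling:

S = [[2.3, 0.05],
 [0.05, 3.3]]


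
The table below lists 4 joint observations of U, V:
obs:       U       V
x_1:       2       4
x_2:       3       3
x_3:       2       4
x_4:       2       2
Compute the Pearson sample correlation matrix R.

Step 1 — column means:
  mean(U) = (2 + 3 + 2 + 2) / 4 = 9/4 = 2.25
  mean(V) = (4 + 3 + 4 + 2) / 4 = 13/4 = 3.25

Step 2 — sample variances and covariances s[i,j] = (1/(n-1)) · Σ_k (x_{k,i} - mean_i) · (x_{k,j} - mean_j), with n-1 = 3:
  s[U,U] = ((-0.25)·(-0.25) + (0.75)·(0.75) + (-0.25)·(-0.25) + (-0.25)·(-0.25)) / 3 = 0.75/3 = 0.25
  s[U,V] = ((-0.25)·(0.75) + (0.75)·(-0.25) + (-0.25)·(0.75) + (-0.25)·(-1.25)) / 3 = -0.25/3 = -0.0833
  s[V,V] = ((0.75)·(0.75) + (-0.25)·(-0.25) + (0.75)·(0.75) + (-1.25)·(-1.25)) / 3 = 2.75/3 = 0.9167
  Sample standard deviations s_i = √(s[i,i]):
  s(U) = √(0.25) = 0.5
  s(V) = √(0.9167) = 0.9574

Step 3 — r_{ij} = s_{ij} / (s_i · s_j):
  r[U,U] = 1 (diagonal).
  r[U,V] = -0.0833 / (0.5 · 0.9574) = -0.0833 / 0.4787 = -0.1741
  r[V,V] = 1 (diagonal).

R is symmetric with unit diagonal. Assembling:

R = [[1, -0.1741],
 [-0.1741, 1]]


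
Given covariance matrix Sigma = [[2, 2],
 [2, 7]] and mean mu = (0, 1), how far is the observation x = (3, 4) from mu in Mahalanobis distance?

Step 1 — centre the observation: (x - mu) = (3, 3).

Step 2 — invert Sigma. det(Sigma) = 2·7 - (2)² = 10.
  Sigma^{-1} = (1/det) · [[d, -b], [-b, a]] = [[0.7, -0.2],
 [-0.2, 0.2]].

Step 3 — form the quadratic (x - mu)^T · Sigma^{-1} · (x - mu):
  Sigma^{-1} · (x - mu) = (1.5, 0).
  (x - mu)^T · [Sigma^{-1} · (x - mu)] = (3)·(1.5) + (3)·(0) = 4.5.

Step 4 — take square root: d = √(4.5) ≈ 2.1213.

d(x, mu) = √(4.5) ≈ 2.1213


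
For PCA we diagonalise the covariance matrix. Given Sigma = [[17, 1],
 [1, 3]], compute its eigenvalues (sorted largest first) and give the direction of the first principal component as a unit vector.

Step 1 — characteristic polynomial of 2×2 Sigma:
  det(Sigma - λI) = λ² - trace · λ + det = 0.
  trace = 17 + 3 = 20, det = 17·3 - (1)² = 50.
Step 2 — discriminant:
  Δ = trace² - 4·det = 400 - 200 = 200.
Step 3 — eigenvalues:
  λ = (trace ± √Δ)/2 = (20 ± 14.1421)/2,
  λ_1 = 17.0711,  λ_2 = 2.9289.

Step 4 — unit eigenvector for λ_1: solve (Sigma - λ_1 I)v = 0. First row:
  (17 - 17.0711)·v_x + (1)·v_y = 0, i.e. (-0.0711)·v_x + (1)·v_y = 0,
  so v ∝ (b, λ_1 - a) = (1, 0.0711) = u.
  ||u|| = √((1)² + (0.0711)²) = √(1.0051) ≈ 1.0025,
  v_1 = u/||u|| ≈ (0.9975, 0.0709) (||v_1|| = 1).

λ_1 = 17.0711,  λ_2 = 2.9289;  v_1 ≈ (0.9975, 0.0709)


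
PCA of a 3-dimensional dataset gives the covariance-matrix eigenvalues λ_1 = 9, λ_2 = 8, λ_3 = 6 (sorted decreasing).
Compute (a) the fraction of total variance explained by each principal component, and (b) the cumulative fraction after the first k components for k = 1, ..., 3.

Step 1 — total variance = trace(Sigma) = Σ λ_i = 9 + 8 + 6 = 23.

Step 2 — fraction explained by component i = λ_i / Σ λ:
  PC1: 9/23 = 0.3913
  PC2: 8/23 = 0.3478
  PC3: 6/23 = 0.2609

Step 3 — cumulative fraction after k components = (λ_1 + ... + λ_k) / Σ λ:
  k = 1: 9/23 = 0.3913
  k = 2: (9 + 8)/23 = 17/23 = 0.7391
  k = 3: (9 + 8 + 6)/23 = 23/23 = 1

Summary (fraction, with percent):

explained: PC1 0.3913 (39.13%), PC2 0.3478 (34.78%), PC3 0.2609 (26.09%);  cumulative: 0.3913, 0.7391, 1


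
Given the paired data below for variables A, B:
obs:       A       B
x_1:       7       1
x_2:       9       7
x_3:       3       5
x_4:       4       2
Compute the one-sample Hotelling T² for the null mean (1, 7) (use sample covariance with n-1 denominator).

Step 1 — sample mean vector:
  mean(A) = (7 + 9 + 3 + 4) / 4 = 23/4 = 5.75
  mean(B) = (1 + 7 + 5 + 2) / 4 = 15/4 = 3.75
  x̄ = (5.75, 3.75),  deviation x̄ - mu_0 = (5.75, 3.75) - (1, 7) = (4.75, -3.25).

Step 2 — sample covariance matrix, S[i,j] = (1/(n-1)) · Σ_k (x_{k,i} - mean_i) · (x_{k,j} - mean_j), divisor n-1 = 3:
  S[A,A] = ((1.25)·(1.25) + (3.25)·(3.25) + (-2.75)·(-2.75) + (-1.75)·(-1.75)) / 3 = 22.75/3 = 7.5833
  S[A,B] = ((1.25)·(-2.75) + (3.25)·(3.25) + (-2.75)·(1.25) + (-1.75)·(-1.75)) / 3 = 6.75/3 = 2.25
  S[B,B] = ((-2.75)·(-2.75) + (3.25)·(3.25) + (1.25)·(1.25) + (-1.75)·(-1.75)) / 3 = 22.75/3 = 7.5833
  S = [[7.5833, 2.25],
 [2.25, 7.5833]].

Step 3 — invert S. det(S) = 7.5833·7.5833 - (2.25)² = 52.4444.
  S^{-1} = (1/det) · [[d, -b], [-b, a]] = [[0.1446, -0.0429],
 [-0.0429, 0.1446]].

Step 4 — quadratic form (x̄ - mu_0)^T · S^{-1} · (x̄ - mu_0):
  S^{-1} · (x̄ - mu_0) = (0.8263, -0.6737),
  (x̄ - mu_0)^T · [...] = (4.75)·(0.8263) + (-3.25)·(-0.6737) = 6.1144.

Step 5 — scale by n: T² = 4 · 6.1144 = 24.4576.

T² ≈ 24.4576


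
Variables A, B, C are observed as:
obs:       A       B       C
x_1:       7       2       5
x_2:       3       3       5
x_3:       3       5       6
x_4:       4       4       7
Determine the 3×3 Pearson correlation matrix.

Step 1 — column means:
  mean(A) = (7 + 3 + 3 + 4) / 4 = 17/4 = 4.25
  mean(B) = (2 + 3 + 5 + 4) / 4 = 14/4 = 3.5
  mean(C) = (5 + 5 + 6 + 7) / 4 = 23/4 = 5.75

Step 2 — sample variances and covariances s[i,j] = (1/(n-1)) · Σ_k (x_{k,i} - mean_i) · (x_{k,j} - mean_j), with n-1 = 3:
  s[A,A] = ((2.75)·(2.75) + (-1.25)·(-1.25) + (-1.25)·(-1.25) + (-0.25)·(-0.25)) / 3 = 10.75/3 = 3.5833
  s[A,B] = ((2.75)·(-1.5) + (-1.25)·(-0.5) + (-1.25)·(1.5) + (-0.25)·(0.5)) / 3 = -5.5/3 = -1.8333
  s[A,C] = ((2.75)·(-0.75) + (-1.25)·(-0.75) + (-1.25)·(0.25) + (-0.25)·(1.25)) / 3 = -1.75/3 = -0.5833
  s[B,B] = ((-1.5)·(-1.5) + (-0.5)·(-0.5) + (1.5)·(1.5) + (0.5)·(0.5)) / 3 = 5/3 = 1.6667
  s[B,C] = ((-1.5)·(-0.75) + (-0.5)·(-0.75) + (1.5)·(0.25) + (0.5)·(1.25)) / 3 = 2.5/3 = 0.8333
  s[C,C] = ((-0.75)·(-0.75) + (-0.75)·(-0.75) + (0.25)·(0.25) + (1.25)·(1.25)) / 3 = 2.75/3 = 0.9167
  Sample standard deviations s_i = √(s[i,i]):
  s(A) = √(3.5833) = 1.893
  s(B) = √(1.6667) = 1.291
  s(C) = √(0.9167) = 0.9574

Step 3 — r_{ij} = s_{ij} / (s_i · s_j):
  r[A,A] = 1 (diagonal).
  r[A,B] = -1.8333 / (1.893 · 1.291) = -1.8333 / 2.4438 = -0.7502
  r[A,C] = -0.5833 / (1.893 · 0.9574) = -0.5833 / 1.8124 = -0.3219
  r[B,B] = 1 (diagonal).
  r[B,C] = 0.8333 / (1.291 · 0.9574) = 0.8333 / 1.236 = 0.6742
  r[C,C] = 1 (diagonal).

R is symmetric with unit diagonal. Assembling:

R = [[1, -0.7502, -0.3219],
 [-0.7502, 1, 0.6742],
 [-0.3219, 0.6742, 1]]


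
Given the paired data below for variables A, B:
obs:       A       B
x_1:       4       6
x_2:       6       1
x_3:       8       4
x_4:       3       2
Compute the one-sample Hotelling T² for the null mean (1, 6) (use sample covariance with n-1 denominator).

Step 1 — sample mean vector:
  mean(A) = (4 + 6 + 8 + 3) / 4 = 21/4 = 5.25
  mean(B) = (6 + 1 + 4 + 2) / 4 = 13/4 = 3.25
  x̄ = (5.25, 3.25),  deviation x̄ - mu_0 = (5.25, 3.25) - (1, 6) = (4.25, -2.75).

Step 2 — sample covariance matrix, S[i,j] = (1/(n-1)) · Σ_k (x_{k,i} - mean_i) · (x_{k,j} - mean_j), divisor n-1 = 3:
  S[A,A] = ((-1.25)·(-1.25) + (0.75)·(0.75) + (2.75)·(2.75) + (-2.25)·(-2.25)) / 3 = 14.75/3 = 4.9167
  S[A,B] = ((-1.25)·(2.75) + (0.75)·(-2.25) + (2.75)·(0.75) + (-2.25)·(-1.25)) / 3 = -0.25/3 = -0.0833
  S[B,B] = ((2.75)·(2.75) + (-2.25)·(-2.25) + (0.75)·(0.75) + (-1.25)·(-1.25)) / 3 = 14.75/3 = 4.9167
  S = [[4.9167, -0.0833],
 [-0.0833, 4.9167]].

Step 3 — invert S. det(S) = 4.9167·4.9167 - (-0.0833)² = 24.1667.
  S^{-1} = (1/det) · [[d, -b], [-b, a]] = [[0.2034, 0.0034],
 [0.0034, 0.2034]].

Step 4 — quadratic form (x̄ - mu_0)^T · S^{-1} · (x̄ - mu_0):
  S^{-1} · (x̄ - mu_0) = (0.8552, -0.5448),
  (x̄ - mu_0)^T · [...] = (4.25)·(0.8552) + (-2.75)·(-0.5448) = 5.1328.

Step 5 — scale by n: T² = 4 · 5.1328 = 20.531.

T² ≈ 20.531


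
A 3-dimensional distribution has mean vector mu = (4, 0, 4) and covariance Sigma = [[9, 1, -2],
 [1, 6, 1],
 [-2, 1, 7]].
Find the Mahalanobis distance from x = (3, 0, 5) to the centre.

Step 1 — centre the observation: (x - mu) = (-1, 0, 1).

Step 2 — invert Sigma (cofactor / det for 3×3, or solve directly):
  Sigma^{-1} = [[0.1228, -0.0269, 0.0389],
 [-0.0269, 0.1766, -0.0329],
 [0.0389, -0.0329, 0.1587]].

Step 3 — form the quadratic (x - mu)^T · Sigma^{-1} · (x - mu):
  Sigma^{-1} · (x - mu) = (-0.0838, -0.006, 0.1198).
  (x - mu)^T · [Sigma^{-1} · (x - mu)] = (-1)·(-0.0838) + (0)·(-0.006) + (1)·(0.1198) = 0.2036.

Step 4 — take square root: d = √(0.2036) ≈ 0.4512.

d(x, mu) = √(0.2036) ≈ 0.4512


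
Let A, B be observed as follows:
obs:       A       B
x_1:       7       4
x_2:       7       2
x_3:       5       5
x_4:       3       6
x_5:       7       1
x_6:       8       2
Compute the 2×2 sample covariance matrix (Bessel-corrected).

Step 1 — column means:
  mean(A) = (7 + 7 + 5 + 3 + 7 + 8) / 6 = 37/6 = 6.1667
  mean(B) = (4 + 2 + 5 + 6 + 1 + 2) / 6 = 20/6 = 3.3333

Step 2 — sample covariance S[i,j] = (1/(n-1)) · Σ_k (x_{k,i} - mean_i) · (x_{k,j} - mean_j), with n-1 = 5.
  S[A,A] = ((0.8333)·(0.8333) + (0.8333)·(0.8333) + (-1.1667)·(-1.1667) + (-3.1667)·(-3.1667) + (0.8333)·(0.8333) + (1.8333)·(1.8333)) / 5 = 16.8333/5 = 3.3667
  S[A,B] = ((0.8333)·(0.6667) + (0.8333)·(-1.3333) + (-1.1667)·(1.6667) + (-3.1667)·(2.6667) + (0.8333)·(-2.3333) + (1.8333)·(-1.3333)) / 5 = -15.3333/5 = -3.0667
  S[B,B] = ((0.6667)·(0.6667) + (-1.3333)·(-1.3333) + (1.6667)·(1.6667) + (2.6667)·(2.6667) + (-2.3333)·(-2.3333) + (-1.3333)·(-1.3333)) / 5 = 19.3333/5 = 3.8667

S is symmetric (S[j,i] = S[i,j]). Assembling:

S = [[3.3667, -3.0667],
 [-3.0667, 3.8667]]


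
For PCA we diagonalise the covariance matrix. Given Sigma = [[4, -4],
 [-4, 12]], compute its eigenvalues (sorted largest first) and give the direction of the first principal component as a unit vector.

Step 1 — characteristic polynomial of 2×2 Sigma:
  det(Sigma - λI) = λ² - trace · λ + det = 0.
  trace = 4 + 12 = 16, det = 4·12 - (-4)² = 32.
Step 2 — discriminant:
  Δ = trace² - 4·det = 256 - 128 = 128.
Step 3 — eigenvalues:
  λ = (trace ± √Δ)/2 = (16 ± 11.3137)/2,
  λ_1 = 13.6569,  λ_2 = 2.3431.

Step 4 — unit eigenvector for λ_1: solve (Sigma - λ_1 I)v = 0. First row:
  (4 - 13.6569)·v_x + (-4)·v_y = 0, i.e. (-9.6569)·v_x + (-4)·v_y = 0,
  so v ∝ (b, λ_1 - a) = (-4, 9.6569); multiply by -1 so the first entry is positive: u = (4, -9.6569).
  ||u|| = √((4)² + (-9.6569)²) = √(109.2548) ≈ 10.4525,
  v_1 = u/||u|| ≈ (0.3827, -0.9239) (||v_1|| = 1).

λ_1 = 13.6569,  λ_2 = 2.3431;  v_1 ≈ (0.3827, -0.9239)


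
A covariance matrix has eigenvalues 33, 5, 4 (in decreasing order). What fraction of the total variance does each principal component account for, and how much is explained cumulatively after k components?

Step 1 — total variance = trace(Sigma) = Σ λ_i = 33 + 5 + 4 = 42.

Step 2 — fraction explained by component i = λ_i / Σ λ:
  PC1: 33/42 = 0.7857
  PC2: 5/42 = 0.119
  PC3: 4/42 = 0.0952

Step 3 — cumulative fraction after k components = (λ_1 + ... + λ_k) / Σ λ:
  k = 1: 33/42 = 0.7857
  k = 2: (33 + 5)/42 = 38/42 = 0.9048
  k = 3: (33 + 5 + 4)/42 = 42/42 = 1

Summary (fraction, with percent):

explained: PC1 0.7857 (78.57%), PC2 0.119 (11.9%), PC3 0.0952 (9.52%);  cumulative: 0.7857, 0.9048, 1


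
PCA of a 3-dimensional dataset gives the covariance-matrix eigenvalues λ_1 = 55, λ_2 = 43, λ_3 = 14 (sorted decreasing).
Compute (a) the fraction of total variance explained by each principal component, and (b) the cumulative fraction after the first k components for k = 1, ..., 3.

Step 1 — total variance = trace(Sigma) = Σ λ_i = 55 + 43 + 14 = 112.

Step 2 — fraction explained by component i = λ_i / Σ λ:
  PC1: 55/112 = 0.4911
  PC2: 43/112 = 0.3839
  PC3: 14/112 = 0.125

Step 3 — cumulative fraction after k components = (λ_1 + ... + λ_k) / Σ λ:
  k = 1: 55/112 = 0.4911
  k = 2: (55 + 43)/112 = 98/112 = 0.875
  k = 3: (55 + 43 + 14)/112 = 112/112 = 1

Summary (fraction, with percent):

explained: PC1 0.4911 (49.11%), PC2 0.3839 (38.39%), PC3 0.125 (12.5%);  cumulative: 0.4911, 0.875, 1


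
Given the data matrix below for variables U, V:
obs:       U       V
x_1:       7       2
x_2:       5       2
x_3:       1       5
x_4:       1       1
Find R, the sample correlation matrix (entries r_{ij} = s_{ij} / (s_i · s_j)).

Step 1 — column means:
  mean(U) = (7 + 5 + 1 + 1) / 4 = 14/4 = 3.5
  mean(V) = (2 + 2 + 5 + 1) / 4 = 10/4 = 2.5

Step 2 — sample variances and covariances s[i,j] = (1/(n-1)) · Σ_k (x_{k,i} - mean_i) · (x_{k,j} - mean_j), with n-1 = 3:
  s[U,U] = ((3.5)·(3.5) + (1.5)·(1.5) + (-2.5)·(-2.5) + (-2.5)·(-2.5)) / 3 = 27/3 = 9
  s[U,V] = ((3.5)·(-0.5) + (1.5)·(-0.5) + (-2.5)·(2.5) + (-2.5)·(-1.5)) / 3 = -5/3 = -1.6667
  s[V,V] = ((-0.5)·(-0.5) + (-0.5)·(-0.5) + (2.5)·(2.5) + (-1.5)·(-1.5)) / 3 = 9/3 = 3
  Sample standard deviations s_i = √(s[i,i]):
  s(U) = √(9) = 3
  s(V) = √(3) = 1.7321

Step 3 — r_{ij} = s_{ij} / (s_i · s_j):
  r[U,U] = 1 (diagonal).
  r[U,V] = -1.6667 / (3 · 1.7321) = -1.6667 / 5.1962 = -0.3208
  r[V,V] = 1 (diagonal).

R is symmetric with unit diagonal. Assembling:

R = [[1, -0.3208],
 [-0.3208, 1]]


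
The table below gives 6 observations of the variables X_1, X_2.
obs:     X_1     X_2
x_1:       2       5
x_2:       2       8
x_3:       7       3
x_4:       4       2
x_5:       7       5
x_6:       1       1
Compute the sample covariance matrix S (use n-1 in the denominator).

Step 1 — column means:
  mean(X_1) = (2 + 2 + 7 + 4 + 7 + 1) / 6 = 23/6 = 3.8333
  mean(X_2) = (5 + 8 + 3 + 2 + 5 + 1) / 6 = 24/6 = 4

Step 2 — sample covariance S[i,j] = (1/(n-1)) · Σ_k (x_{k,i} - mean_i) · (x_{k,j} - mean_j), with n-1 = 5.
  S[X_1,X_1] = ((-1.8333)·(-1.8333) + (-1.8333)·(-1.8333) + (3.1667)·(3.1667) + (0.1667)·(0.1667) + (3.1667)·(3.1667) + (-2.8333)·(-2.8333)) / 5 = 34.8333/5 = 6.9667
  S[X_1,X_2] = ((-1.8333)·(1) + (-1.8333)·(4) + (3.1667)·(-1) + (0.1667)·(-2) + (3.1667)·(1) + (-2.8333)·(-3)) / 5 = -1/5 = -0.2
  S[X_2,X_2] = ((1)·(1) + (4)·(4) + (-1)·(-1) + (-2)·(-2) + (1)·(1) + (-3)·(-3)) / 5 = 32/5 = 6.4

S is symmetric (S[j,i] = S[i,j]). Assembling:

S = [[6.9667, -0.2],
 [-0.2, 6.4]]


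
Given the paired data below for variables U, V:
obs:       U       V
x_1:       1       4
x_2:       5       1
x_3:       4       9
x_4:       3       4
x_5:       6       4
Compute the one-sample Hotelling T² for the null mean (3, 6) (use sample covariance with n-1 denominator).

Step 1 — sample mean vector:
  mean(U) = (1 + 5 + 4 + 3 + 6) / 5 = 19/5 = 3.8
  mean(V) = (4 + 1 + 9 + 4 + 4) / 5 = 22/5 = 4.4
  x̄ = (3.8, 4.4),  deviation x̄ - mu_0 = (3.8, 4.4) - (3, 6) = (0.8, -1.6).

Step 2 — sample covariance matrix, S[i,j] = (1/(n-1)) · Σ_k (x_{k,i} - mean_i) · (x_{k,j} - mean_j), divisor n-1 = 4:
  S[U,U] = ((-2.8)·(-2.8) + (1.2)·(1.2) + (0.2)·(0.2) + (-0.8)·(-0.8) + (2.2)·(2.2)) / 4 = 14.8/4 = 3.7
  S[U,V] = ((-2.8)·(-0.4) + (1.2)·(-3.4) + (0.2)·(4.6) + (-0.8)·(-0.4) + (2.2)·(-0.4)) / 4 = -2.6/4 = -0.65
  S[V,V] = ((-0.4)·(-0.4) + (-3.4)·(-3.4) + (4.6)·(4.6) + (-0.4)·(-0.4) + (-0.4)·(-0.4)) / 4 = 33.2/4 = 8.3
  S = [[3.7, -0.65],
 [-0.65, 8.3]].

Step 3 — invert S. det(S) = 3.7·8.3 - (-0.65)² = 30.2875.
  S^{-1} = (1/det) · [[d, -b], [-b, a]] = [[0.274, 0.0215],
 [0.0215, 0.1222]].

Step 4 — quadratic form (x̄ - mu_0)^T · S^{-1} · (x̄ - mu_0):
  S^{-1} · (x̄ - mu_0) = (0.1849, -0.1783),
  (x̄ - mu_0)^T · [...] = (0.8)·(0.1849) + (-1.6)·(-0.1783) = 0.4332.

Step 5 — scale by n: T² = 5 · 0.4332 = 2.1659.

T² ≈ 2.1659


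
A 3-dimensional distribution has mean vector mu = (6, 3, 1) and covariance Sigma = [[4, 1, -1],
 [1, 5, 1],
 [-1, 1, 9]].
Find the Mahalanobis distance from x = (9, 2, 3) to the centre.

Step 1 — centre the observation: (x - mu) = (3, -1, 2).

Step 2 — invert Sigma (cofactor / det for 3×3, or solve directly):
  Sigma^{-1} = [[0.275, -0.0625, 0.0375],
 [-0.0625, 0.2188, -0.0312],
 [0.0375, -0.0312, 0.1188]].

Step 3 — form the quadratic (x - mu)^T · Sigma^{-1} · (x - mu):
  Sigma^{-1} · (x - mu) = (0.9625, -0.4688, 0.3812).
  (x - mu)^T · [Sigma^{-1} · (x - mu)] = (3)·(0.9625) + (-1)·(-0.4688) + (2)·(0.3812) = 4.1188.

Step 4 — take square root: d = √(4.1188) ≈ 2.0295.

d(x, mu) = √(4.1188) ≈ 2.0295


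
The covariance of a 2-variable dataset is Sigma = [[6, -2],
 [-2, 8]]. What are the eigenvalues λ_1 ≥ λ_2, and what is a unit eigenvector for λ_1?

Step 1 — characteristic polynomial of 2×2 Sigma:
  det(Sigma - λI) = λ² - trace · λ + det = 0.
  trace = 6 + 8 = 14, det = 6·8 - (-2)² = 44.
Step 2 — discriminant:
  Δ = trace² - 4·det = 196 - 176 = 20.
Step 3 — eigenvalues:
  λ = (trace ± √Δ)/2 = (14 ± 4.4721)/2,
  λ_1 = 9.2361,  λ_2 = 4.7639.

Step 4 — unit eigenvector for λ_1: solve (Sigma - λ_1 I)v = 0. First row:
  (6 - 9.2361)·v_x + (-2)·v_y = 0, i.e. (-3.2361)·v_x + (-2)·v_y = 0,
  so v ∝ (b, λ_1 - a) = (-2, 3.2361); multiply by -1 so the first entry is positive: u = (2, -3.2361).
  ||u|| = √((2)² + (-3.2361)²) = √(14.4721) ≈ 3.8042,
  v_1 = u/||u|| ≈ (0.5257, -0.8507) (||v_1|| = 1).

λ_1 = 9.2361,  λ_2 = 4.7639;  v_1 ≈ (0.5257, -0.8507)


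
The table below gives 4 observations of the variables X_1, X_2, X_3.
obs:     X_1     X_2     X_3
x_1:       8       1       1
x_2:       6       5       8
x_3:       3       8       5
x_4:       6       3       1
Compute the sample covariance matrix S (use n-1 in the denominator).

Step 1 — column means:
  mean(X_1) = (8 + 6 + 3 + 6) / 4 = 23/4 = 5.75
  mean(X_2) = (1 + 5 + 8 + 3) / 4 = 17/4 = 4.25
  mean(X_3) = (1 + 8 + 5 + 1) / 4 = 15/4 = 3.75

Step 2 — sample covariance S[i,j] = (1/(n-1)) · Σ_k (x_{k,i} - mean_i) · (x_{k,j} - mean_j), with n-1 = 3.
  S[X_1,X_1] = ((2.25)·(2.25) + (0.25)·(0.25) + (-2.75)·(-2.75) + (0.25)·(0.25)) / 3 = 12.75/3 = 4.25
  S[X_1,X_2] = ((2.25)·(-3.25) + (0.25)·(0.75) + (-2.75)·(3.75) + (0.25)·(-1.25)) / 3 = -17.75/3 = -5.9167
  S[X_1,X_3] = ((2.25)·(-2.75) + (0.25)·(4.25) + (-2.75)·(1.25) + (0.25)·(-2.75)) / 3 = -9.25/3 = -3.0833
  S[X_2,X_2] = ((-3.25)·(-3.25) + (0.75)·(0.75) + (3.75)·(3.75) + (-1.25)·(-1.25)) / 3 = 26.75/3 = 8.9167
  S[X_2,X_3] = ((-3.25)·(-2.75) + (0.75)·(4.25) + (3.75)·(1.25) + (-1.25)·(-2.75)) / 3 = 20.25/3 = 6.75
  S[X_3,X_3] = ((-2.75)·(-2.75) + (4.25)·(4.25) + (1.25)·(1.25) + (-2.75)·(-2.75)) / 3 = 34.75/3 = 11.5833

S is symmetric (S[j,i] = S[i,j]). Assembling:

S = [[4.25, -5.9167, -3.0833],
 [-5.9167, 8.9167, 6.75],
 [-3.0833, 6.75, 11.5833]]


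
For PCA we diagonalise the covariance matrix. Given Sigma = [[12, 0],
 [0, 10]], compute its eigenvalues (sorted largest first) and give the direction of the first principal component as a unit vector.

Step 1 — characteristic polynomial of 2×2 Sigma:
  det(Sigma - λI) = λ² - trace · λ + det = 0.
  trace = 12 + 10 = 22, det = 12·10 - (0)² = 120.
Step 2 — discriminant:
  Δ = trace² - 4·det = 484 - 480 = 4.
Step 3 — eigenvalues:
  λ = (trace ± √Δ)/2 = (22 ± 2)/2,
  λ_1 = 12,  λ_2 = 10.

Step 4 — unit eigenvector for λ_1: Sigma is diagonal, so its eigenvectors are the coordinate axes. λ_1 = 12 is the diagonal entry on the first coordinate axis, hence
  v_1 = (1, 0) (||v_1|| = 1).

λ_1 = 12,  λ_2 = 10;  v_1 ≈ (1, 0)


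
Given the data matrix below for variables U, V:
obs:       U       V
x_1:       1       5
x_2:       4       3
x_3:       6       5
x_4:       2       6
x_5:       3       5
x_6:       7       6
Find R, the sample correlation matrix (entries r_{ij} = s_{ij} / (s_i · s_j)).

Step 1 — column means:
  mean(U) = (1 + 4 + 6 + 2 + 3 + 7) / 6 = 23/6 = 3.8333
  mean(V) = (5 + 3 + 5 + 6 + 5 + 6) / 6 = 30/6 = 5

Step 2 — sample variances and covariances s[i,j] = (1/(n-1)) · Σ_k (x_{k,i} - mean_i) · (x_{k,j} - mean_j), with n-1 = 5:
  s[U,U] = ((-2.8333)·(-2.8333) + (0.1667)·(0.1667) + (2.1667)·(2.1667) + (-1.8333)·(-1.8333) + (-0.8333)·(-0.8333) + (3.1667)·(3.1667)) / 5 = 26.8333/5 = 5.3667
  s[U,V] = ((-2.8333)·(0) + (0.1667)·(-2) + (2.1667)·(0) + (-1.8333)·(1) + (-0.8333)·(0) + (3.1667)·(1)) / 5 = 1/5 = 0.2
  s[V,V] = ((0)·(0) + (-2)·(-2) + (0)·(0) + (1)·(1) + (0)·(0) + (1)·(1)) / 5 = 6/5 = 1.2
  Sample standard deviations s_i = √(s[i,i]):
  s(U) = √(5.3667) = 2.3166
  s(V) = √(1.2) = 1.0954

Step 3 — r_{ij} = s_{ij} / (s_i · s_j):
  r[U,U] = 1 (diagonal).
  r[U,V] = 0.2 / (2.3166 · 1.0954) = 0.2 / 2.5377 = 0.0788
  r[V,V] = 1 (diagonal).

R is symmetric with unit diagonal. Assembling:

R = [[1, 0.0788],
 [0.0788, 1]]


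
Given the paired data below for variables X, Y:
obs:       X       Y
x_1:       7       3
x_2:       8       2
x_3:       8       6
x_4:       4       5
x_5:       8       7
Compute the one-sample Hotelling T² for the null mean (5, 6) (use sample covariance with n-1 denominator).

Step 1 — sample mean vector:
  mean(X) = (7 + 8 + 8 + 4 + 8) / 5 = 35/5 = 7
  mean(Y) = (3 + 2 + 6 + 5 + 7) / 5 = 23/5 = 4.6
  x̄ = (7, 4.6),  deviation x̄ - mu_0 = (7, 4.6) - (5, 6) = (2, -1.4).

Step 2 — sample covariance matrix, S[i,j] = (1/(n-1)) · Σ_k (x_{k,i} - mean_i) · (x_{k,j} - mean_j), divisor n-1 = 4:
  S[X,X] = ((0)·(0) + (1)·(1) + (1)·(1) + (-3)·(-3) + (1)·(1)) / 4 = 12/4 = 3
  S[X,Y] = ((0)·(-1.6) + (1)·(-2.6) + (1)·(1.4) + (-3)·(0.4) + (1)·(2.4)) / 4 = 0/4 = 0
  S[Y,Y] = ((-1.6)·(-1.6) + (-2.6)·(-2.6) + (1.4)·(1.4) + (0.4)·(0.4) + (2.4)·(2.4)) / 4 = 17.2/4 = 4.3
  S = [[3, 0],
 [0, 4.3]].

Step 3 — invert S. det(S) = 3·4.3 - (0)² = 12.9.
  S^{-1} = (1/det) · [[d, -b], [-b, a]] = [[0.3333, 0],
 [0, 0.2326]].

Step 4 — quadratic form (x̄ - mu_0)^T · S^{-1} · (x̄ - mu_0):
  S^{-1} · (x̄ - mu_0) = (0.6667, -0.3256),
  (x̄ - mu_0)^T · [...] = (2)·(0.6667) + (-1.4)·(-0.3256) = 1.7891.

Step 5 — scale by n: T² = 5 · 1.7891 = 8.9457.

T² ≈ 8.9457


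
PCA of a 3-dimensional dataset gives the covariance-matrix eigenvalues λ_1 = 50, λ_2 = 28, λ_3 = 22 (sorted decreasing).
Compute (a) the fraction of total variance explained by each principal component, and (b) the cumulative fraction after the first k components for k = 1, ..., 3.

Step 1 — total variance = trace(Sigma) = Σ λ_i = 50 + 28 + 22 = 100.

Step 2 — fraction explained by component i = λ_i / Σ λ:
  PC1: 50/100 = 0.5
  PC2: 28/100 = 0.28
  PC3: 22/100 = 0.22

Step 3 — cumulative fraction after k components = (λ_1 + ... + λ_k) / Σ λ:
  k = 1: 50/100 = 0.5
  k = 2: (50 + 28)/100 = 78/100 = 0.78
  k = 3: (50 + 28 + 22)/100 = 100/100 = 1

Summary (fraction, with percent):

explained: PC1 0.5 (50%), PC2 0.28 (28%), PC3 0.22 (22%);  cumulative: 0.5, 0.78, 1


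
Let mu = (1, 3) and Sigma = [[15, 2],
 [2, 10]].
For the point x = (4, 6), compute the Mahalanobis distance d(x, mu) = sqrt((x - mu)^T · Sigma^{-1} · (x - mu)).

Step 1 — centre the observation: (x - mu) = (3, 3).

Step 2 — invert Sigma. det(Sigma) = 15·10 - (2)² = 146.
  Sigma^{-1} = (1/det) · [[d, -b], [-b, a]] = [[0.0685, -0.0137],
 [-0.0137, 0.1027]].

Step 3 — form the quadratic (x - mu)^T · Sigma^{-1} · (x - mu):
  Sigma^{-1} · (x - mu) = (0.1644, 0.2671).
  (x - mu)^T · [Sigma^{-1} · (x - mu)] = (3)·(0.1644) + (3)·(0.2671) = 1.2945.

Step 4 — take square root: d = √(1.2945) ≈ 1.1378.

d(x, mu) = √(1.2945) ≈ 1.1378


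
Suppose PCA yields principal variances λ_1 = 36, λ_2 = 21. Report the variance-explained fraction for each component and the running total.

Step 1 — total variance = trace(Sigma) = Σ λ_i = 36 + 21 = 57.

Step 2 — fraction explained by component i = λ_i / Σ λ:
  PC1: 36/57 = 0.6316
  PC2: 21/57 = 0.3684

Step 3 — cumulative fraction after k components = (λ_1 + ... + λ_k) / Σ λ:
  k = 1: 36/57 = 0.6316
  k = 2: (36 + 21)/57 = 57/57 = 1

Summary (fraction, with percent):

explained: PC1 0.6316 (63.16%), PC2 0.3684 (36.84%);  cumulative: 0.6316, 1


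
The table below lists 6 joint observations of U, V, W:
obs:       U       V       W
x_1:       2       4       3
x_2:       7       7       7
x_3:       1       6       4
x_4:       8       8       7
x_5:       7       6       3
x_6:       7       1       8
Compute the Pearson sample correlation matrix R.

Step 1 — column means:
  mean(U) = (2 + 7 + 1 + 8 + 7 + 7) / 6 = 32/6 = 5.3333
  mean(V) = (4 + 7 + 6 + 8 + 6 + 1) / 6 = 32/6 = 5.3333
  mean(W) = (3 + 7 + 4 + 7 + 3 + 8) / 6 = 32/6 = 5.3333

Step 2 — sample variances and covariances s[i,j] = (1/(n-1)) · Σ_k (x_{k,i} - mean_i) · (x_{k,j} - mean_j), with n-1 = 5:
  s[U,U] = ((-3.3333)·(-3.3333) + (1.6667)·(1.6667) + (-4.3333)·(-4.3333) + (2.6667)·(2.6667) + (1.6667)·(1.6667) + (1.6667)·(1.6667)) / 5 = 45.3333/5 = 9.0667
  s[U,V] = ((-3.3333)·(-1.3333) + (1.6667)·(1.6667) + (-4.3333)·(0.6667) + (2.6667)·(2.6667) + (1.6667)·(0.6667) + (1.6667)·(-4.3333)) / 5 = 5.3333/5 = 1.0667
  s[U,W] = ((-3.3333)·(-2.3333) + (1.6667)·(1.6667) + (-4.3333)·(-1.3333) + (2.6667)·(1.6667) + (1.6667)·(-2.3333) + (1.6667)·(2.6667)) / 5 = 21.3333/5 = 4.2667
  s[V,V] = ((-1.3333)·(-1.3333) + (1.6667)·(1.6667) + (0.6667)·(0.6667) + (2.6667)·(2.6667) + (0.6667)·(0.6667) + (-4.3333)·(-4.3333)) / 5 = 31.3333/5 = 6.2667
  s[V,W] = ((-1.3333)·(-2.3333) + (1.6667)·(1.6667) + (0.6667)·(-1.3333) + (2.6667)·(1.6667) + (0.6667)·(-2.3333) + (-4.3333)·(2.6667)) / 5 = -3.6667/5 = -0.7333
  s[W,W] = ((-2.3333)·(-2.3333) + (1.6667)·(1.6667) + (-1.3333)·(-1.3333) + (1.6667)·(1.6667) + (-2.3333)·(-2.3333) + (2.6667)·(2.6667)) / 5 = 25.3333/5 = 5.0667
  Sample standard deviations s_i = √(s[i,i]):
  s(U) = √(9.0667) = 3.0111
  s(V) = √(6.2667) = 2.5033
  s(W) = √(5.0667) = 2.2509

Step 3 — r_{ij} = s_{ij} / (s_i · s_j):
  r[U,U] = 1 (diagonal).
  r[U,V] = 1.0667 / (3.0111 · 2.5033) = 1.0667 / 7.5378 = 0.1415
  r[U,W] = 4.2667 / (3.0111 · 2.2509) = 4.2667 / 6.7777 = 0.6295
  r[V,V] = 1 (diagonal).
  r[V,W] = -0.7333 / (2.5033 · 2.2509) = -0.7333 / 5.6348 = -0.1301
  r[W,W] = 1 (diagonal).

R is symmetric with unit diagonal. Assembling:

R = [[1, 0.1415, 0.6295],
 [0.1415, 1, -0.1301],
 [0.6295, -0.1301, 1]]


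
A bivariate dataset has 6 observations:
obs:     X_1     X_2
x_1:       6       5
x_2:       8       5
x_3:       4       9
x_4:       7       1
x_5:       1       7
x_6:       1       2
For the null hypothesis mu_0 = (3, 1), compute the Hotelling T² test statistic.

Step 1 — sample mean vector:
  mean(X_1) = (6 + 8 + 4 + 7 + 1 + 1) / 6 = 27/6 = 4.5
  mean(X_2) = (5 + 5 + 9 + 1 + 7 + 2) / 6 = 29/6 = 4.8333
  x̄ = (4.5, 4.8333),  deviation x̄ - mu_0 = (4.5, 4.8333) - (3, 1) = (1.5, 3.8333).

Step 2 — sample covariance matrix, S[i,j] = (1/(n-1)) · Σ_k (x_{k,i} - mean_i) · (x_{k,j} - mean_j), divisor n-1 = 5:
  S[X_1,X_1] = ((1.5)·(1.5) + (3.5)·(3.5) + (-0.5)·(-0.5) + (2.5)·(2.5) + (-3.5)·(-3.5) + (-3.5)·(-3.5)) / 5 = 45.5/5 = 9.1
  S[X_1,X_2] = ((1.5)·(0.1667) + (3.5)·(0.1667) + (-0.5)·(4.1667) + (2.5)·(-3.8333) + (-3.5)·(2.1667) + (-3.5)·(-2.8333)) / 5 = -8.5/5 = -1.7
  S[X_2,X_2] = ((0.1667)·(0.1667) + (0.1667)·(0.1667) + (4.1667)·(4.1667) + (-3.8333)·(-3.8333) + (2.1667)·(2.1667) + (-2.8333)·(-2.8333)) / 5 = 44.8333/5 = 8.9667
  S = [[9.1, -1.7],
 [-1.7, 8.9667]].

Step 3 — invert S. det(S) = 9.1·8.9667 - (-1.7)² = 78.7067.
  S^{-1} = (1/det) · [[d, -b], [-b, a]] = [[0.1139, 0.0216],
 [0.0216, 0.1156]].

Step 4 — quadratic form (x̄ - mu_0)^T · S^{-1} · (x̄ - mu_0):
  S^{-1} · (x̄ - mu_0) = (0.2537, 0.4756),
  (x̄ - mu_0)^T · [...] = (1.5)·(0.2537) + (3.8333)·(0.4756) = 2.2037.

Step 5 — scale by n: T² = 6 · 2.2037 = 13.2221.

T² ≈ 13.2221
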